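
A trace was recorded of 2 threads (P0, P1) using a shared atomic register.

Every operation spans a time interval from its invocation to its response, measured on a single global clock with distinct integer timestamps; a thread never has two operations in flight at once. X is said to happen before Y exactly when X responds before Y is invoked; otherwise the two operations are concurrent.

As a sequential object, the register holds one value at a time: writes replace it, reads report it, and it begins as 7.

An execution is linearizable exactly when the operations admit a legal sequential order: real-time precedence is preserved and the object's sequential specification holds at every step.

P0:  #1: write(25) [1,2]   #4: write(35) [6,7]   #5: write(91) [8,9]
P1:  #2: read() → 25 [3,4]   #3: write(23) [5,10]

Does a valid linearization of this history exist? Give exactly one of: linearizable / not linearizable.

witness order: #1, #2, #3, #4, #5
after step 1 (#1 write(25)): value 25
after step 2 (#2 read() → 25): value 25
after step 3 (#3 write(23)): value 23
after step 4 (#4 write(35)): value 35
after step 5 (#5 write(91)): value 91

linearizable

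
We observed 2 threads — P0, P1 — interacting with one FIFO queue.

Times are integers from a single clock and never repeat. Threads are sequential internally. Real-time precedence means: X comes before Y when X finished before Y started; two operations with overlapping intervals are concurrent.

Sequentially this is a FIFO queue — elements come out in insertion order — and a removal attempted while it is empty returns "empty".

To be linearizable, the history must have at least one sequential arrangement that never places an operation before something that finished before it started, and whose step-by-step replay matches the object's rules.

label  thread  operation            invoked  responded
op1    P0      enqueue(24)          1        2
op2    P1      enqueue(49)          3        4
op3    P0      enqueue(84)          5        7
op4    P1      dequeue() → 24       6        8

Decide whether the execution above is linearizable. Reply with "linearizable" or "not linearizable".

linearizable

a witness: op1, op2, op3, op4
step 1: op1 enqueue(24) — queue <24>
step 2: op2 enqueue(49) — queue <24,49>
step 3: op3 enqueue(84) — queue <24,49,84>
step 4: op4 dequeue() → 24 — queue <49,84>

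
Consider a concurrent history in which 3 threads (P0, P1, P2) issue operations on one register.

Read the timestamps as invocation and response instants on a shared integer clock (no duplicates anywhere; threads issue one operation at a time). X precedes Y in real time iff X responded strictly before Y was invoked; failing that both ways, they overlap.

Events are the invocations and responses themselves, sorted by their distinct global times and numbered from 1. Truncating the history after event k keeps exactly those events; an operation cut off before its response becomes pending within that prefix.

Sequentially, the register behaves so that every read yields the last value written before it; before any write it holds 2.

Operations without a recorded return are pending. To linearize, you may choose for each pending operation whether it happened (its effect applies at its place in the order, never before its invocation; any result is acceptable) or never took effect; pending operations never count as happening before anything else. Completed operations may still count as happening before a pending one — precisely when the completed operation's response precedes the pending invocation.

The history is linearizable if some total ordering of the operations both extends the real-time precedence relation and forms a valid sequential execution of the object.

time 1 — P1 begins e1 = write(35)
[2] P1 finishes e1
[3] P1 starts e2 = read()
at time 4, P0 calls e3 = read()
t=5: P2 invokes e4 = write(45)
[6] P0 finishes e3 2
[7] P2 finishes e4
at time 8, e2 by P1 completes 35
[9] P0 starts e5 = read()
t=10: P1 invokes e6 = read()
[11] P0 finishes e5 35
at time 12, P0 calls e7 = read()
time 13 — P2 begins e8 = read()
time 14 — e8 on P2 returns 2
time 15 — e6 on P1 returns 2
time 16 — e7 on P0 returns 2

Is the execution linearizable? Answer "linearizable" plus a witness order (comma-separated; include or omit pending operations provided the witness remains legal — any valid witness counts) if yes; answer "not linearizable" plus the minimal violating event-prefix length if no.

not linearizable — minimal violating prefix: 6 events

events 1..5 are fine; event 6 — the response of e3 at time 6 — makes the prefix non-linearizable
one real-time candidate order over the 2 completed operations — the register replay rejects it
no escape via the 2 pending operations (e2, e4): every completion choice fails
e.g. e1, e3 (pending dropped): illegal at step 2, since e3 read() → 2 cannot apply there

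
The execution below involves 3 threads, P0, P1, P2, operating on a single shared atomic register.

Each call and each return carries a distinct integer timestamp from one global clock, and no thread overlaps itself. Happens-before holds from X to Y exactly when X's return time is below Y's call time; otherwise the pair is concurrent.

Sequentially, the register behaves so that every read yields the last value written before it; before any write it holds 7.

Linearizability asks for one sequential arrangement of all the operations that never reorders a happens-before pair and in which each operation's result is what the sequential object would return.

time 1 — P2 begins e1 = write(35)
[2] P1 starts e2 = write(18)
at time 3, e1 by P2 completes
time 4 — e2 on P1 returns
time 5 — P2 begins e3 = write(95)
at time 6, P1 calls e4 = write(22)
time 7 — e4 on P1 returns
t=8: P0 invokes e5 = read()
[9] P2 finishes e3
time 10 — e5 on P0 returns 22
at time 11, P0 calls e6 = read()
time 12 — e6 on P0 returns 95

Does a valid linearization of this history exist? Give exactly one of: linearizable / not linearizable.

witness order: e1, e2, e4, e5, e3, e6
after step 1 (e1 write(35)): value 35
after step 2 (e2 write(18)): value 18
after step 3 (e4 write(22)): value 22
after step 4 (e5 read() → 22): value 22
after step 5 (e3 write(95)): value 95
after step 6 (e6 read() → 95): value 95

linearizable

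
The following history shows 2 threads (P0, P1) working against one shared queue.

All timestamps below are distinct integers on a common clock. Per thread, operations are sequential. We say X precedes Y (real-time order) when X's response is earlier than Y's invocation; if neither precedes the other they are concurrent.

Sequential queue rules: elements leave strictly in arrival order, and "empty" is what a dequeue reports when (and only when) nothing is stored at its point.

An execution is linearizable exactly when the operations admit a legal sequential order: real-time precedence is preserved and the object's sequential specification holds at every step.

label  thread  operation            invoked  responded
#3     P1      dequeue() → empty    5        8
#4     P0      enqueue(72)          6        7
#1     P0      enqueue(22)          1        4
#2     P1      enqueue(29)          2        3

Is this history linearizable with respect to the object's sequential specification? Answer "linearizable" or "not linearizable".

not linearizable

the violation lands at event 8, #3's response at time 8: events 1..7 linearize, events 1..8 do not
4 completed operations, 4 real-time-consistent orders — every queue replay fails
one such order, #1, #2, #3, #4, breaks at step 3 where #3 dequeue() → empty is illegal
one such order, #1, #2, #4, #3, breaks at step 4 where #3 dequeue() → empty is illegal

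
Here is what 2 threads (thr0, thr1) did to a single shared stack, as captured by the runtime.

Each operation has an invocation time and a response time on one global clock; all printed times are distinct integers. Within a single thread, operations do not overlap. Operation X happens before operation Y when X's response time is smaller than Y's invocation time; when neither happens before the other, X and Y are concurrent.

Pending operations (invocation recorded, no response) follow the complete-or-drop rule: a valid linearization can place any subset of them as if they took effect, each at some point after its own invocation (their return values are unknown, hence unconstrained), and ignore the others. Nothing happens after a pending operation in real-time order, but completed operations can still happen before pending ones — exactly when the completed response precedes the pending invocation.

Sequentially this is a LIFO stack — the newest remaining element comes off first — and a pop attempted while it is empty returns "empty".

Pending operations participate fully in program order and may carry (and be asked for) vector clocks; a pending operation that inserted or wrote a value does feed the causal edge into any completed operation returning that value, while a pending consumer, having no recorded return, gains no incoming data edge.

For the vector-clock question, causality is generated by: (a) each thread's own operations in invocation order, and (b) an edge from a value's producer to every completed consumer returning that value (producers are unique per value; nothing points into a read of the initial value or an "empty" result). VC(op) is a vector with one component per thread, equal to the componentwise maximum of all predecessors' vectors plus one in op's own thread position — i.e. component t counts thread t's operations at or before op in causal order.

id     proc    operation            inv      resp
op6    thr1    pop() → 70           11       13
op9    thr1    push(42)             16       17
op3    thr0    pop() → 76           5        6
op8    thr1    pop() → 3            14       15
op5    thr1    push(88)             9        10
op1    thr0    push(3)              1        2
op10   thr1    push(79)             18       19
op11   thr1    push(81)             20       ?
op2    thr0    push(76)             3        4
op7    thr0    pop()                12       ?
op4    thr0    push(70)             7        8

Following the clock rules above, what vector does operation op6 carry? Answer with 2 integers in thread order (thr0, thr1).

op5 (invocation 9): nothing precedes it; thr1's component alone gives (0, 1)
op1 (invocation 1): nothing precedes it; thr0's component alone gives (1, 0)
VC(op2, invoked at 3): max of VC(op1)=(1, 0), then +1 on thread thr0 → (2, 0)
VC(op3, invoked at 5): max of VC(op2)=(2, 0), then +1 on thread thr0 → (3, 0)
VC(op4, invoked at 7): max of VC(op3)=(3, 0), then +1 on thread thr0 → (4, 0)
VC(op7, invoked at 12): max of VC(op4)=(4, 0), then +1 on thread thr0 → (5, 0)
VC(op6, invoked at 11): max of VC(op4)=(4, 0), VC(op5)=(0, 1), then +1 on thread thr1 → (4, 2)
VC(op8, invoked at 14): max of VC(op1)=(1, 0), VC(op6)=(4, 2), then +1 on thread thr1 → (4, 3)
VC(op9, invoked at 16): max of VC(op8)=(4, 3), then +1 on thread thr1 → (4, 4)
VC(op10, invoked at 18): max of VC(op9)=(4, 4), then +1 on thread thr1 → (4, 5)
VC(op11, invoked at 20): max of VC(op10)=(4, 5), then +1 on thread thr1 → (4, 6)
target: VC(op6) = (4, 2)

(4, 2)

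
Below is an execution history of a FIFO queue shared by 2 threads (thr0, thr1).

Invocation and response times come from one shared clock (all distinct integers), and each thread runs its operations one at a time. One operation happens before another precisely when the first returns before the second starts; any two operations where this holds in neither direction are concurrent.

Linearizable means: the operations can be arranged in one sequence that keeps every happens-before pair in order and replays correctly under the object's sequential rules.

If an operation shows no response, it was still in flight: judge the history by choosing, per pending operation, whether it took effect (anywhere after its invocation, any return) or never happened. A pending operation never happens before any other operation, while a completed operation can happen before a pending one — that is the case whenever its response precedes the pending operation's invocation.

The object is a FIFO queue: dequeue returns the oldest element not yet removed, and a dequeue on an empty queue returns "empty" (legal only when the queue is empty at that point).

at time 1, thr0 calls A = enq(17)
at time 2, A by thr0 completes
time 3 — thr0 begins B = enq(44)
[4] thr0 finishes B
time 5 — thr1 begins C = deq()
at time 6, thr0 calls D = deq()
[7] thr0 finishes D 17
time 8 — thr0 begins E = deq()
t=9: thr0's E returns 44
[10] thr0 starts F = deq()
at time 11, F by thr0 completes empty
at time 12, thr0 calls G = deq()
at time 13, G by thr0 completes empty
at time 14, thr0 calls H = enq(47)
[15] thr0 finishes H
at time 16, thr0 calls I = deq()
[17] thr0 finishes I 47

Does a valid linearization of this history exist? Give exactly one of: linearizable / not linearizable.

witness order: A, B, D, E, C, F, G, H, I
step 1: A enq(17) — queue <17>
step 2: B enq(44) — queue <17,44>
step 3: D deq() → 17 — queue <44>
step 4: E deq() → 44 — queue <>
step 5: C deq() (pending, included) — queue <>
step 6: F deq() → empty — queue <>
step 7: G deq() → empty — queue <>
step 8: H enq(47) — queue <47>
step 9: I deq() → 47 — queue <>

linearizable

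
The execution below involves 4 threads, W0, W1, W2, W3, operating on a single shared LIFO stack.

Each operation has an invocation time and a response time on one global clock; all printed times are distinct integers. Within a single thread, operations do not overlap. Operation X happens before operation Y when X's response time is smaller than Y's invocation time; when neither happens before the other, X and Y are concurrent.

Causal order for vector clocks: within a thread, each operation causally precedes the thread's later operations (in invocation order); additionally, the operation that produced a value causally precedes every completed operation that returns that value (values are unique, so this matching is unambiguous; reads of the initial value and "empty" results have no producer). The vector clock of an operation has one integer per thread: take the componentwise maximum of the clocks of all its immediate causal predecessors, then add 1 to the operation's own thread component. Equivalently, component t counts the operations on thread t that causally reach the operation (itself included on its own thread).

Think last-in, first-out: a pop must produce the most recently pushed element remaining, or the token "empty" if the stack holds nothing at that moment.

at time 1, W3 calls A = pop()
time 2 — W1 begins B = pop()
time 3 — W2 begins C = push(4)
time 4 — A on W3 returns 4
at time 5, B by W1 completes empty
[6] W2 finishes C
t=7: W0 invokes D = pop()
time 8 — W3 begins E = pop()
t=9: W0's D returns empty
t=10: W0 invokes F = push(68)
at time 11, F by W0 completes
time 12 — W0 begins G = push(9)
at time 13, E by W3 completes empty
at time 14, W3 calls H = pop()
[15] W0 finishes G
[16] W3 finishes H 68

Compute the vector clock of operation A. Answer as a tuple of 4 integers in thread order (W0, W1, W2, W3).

no predecessors for C (invoked 3): W2 increments from zero → (0, 0, 1, 0)
no predecessors for B (invoked 2): W1 increments from zero → (0, 1, 0, 0)
no predecessors for D (invoked 7): W0 increments from zero → (1, 0, 0, 0)
merge at A (invoked 1): VC(C)=(0, 0, 1, 0), own-thread bump on W3 → (0, 0, 1, 1)
merge at F (invoked 10): VC(D)=(1, 0, 0, 0), own-thread bump on W0 → (2, 0, 0, 0)
merge at E (invoked 8): VC(A)=(0, 0, 1, 1), own-thread bump on W3 → (0, 0, 1, 2)
merge at G (invoked 12): VC(F)=(2, 0, 0, 0), own-thread bump on W0 → (3, 0, 0, 0)
merge at H (invoked 14): VC(E)=(0, 0, 1, 2), VC(F)=(2, 0, 0, 0), own-thread bump on W3 → (2, 0, 1, 3)
target: VC(A) = (0, 0, 1, 1)

(0, 0, 1, 1)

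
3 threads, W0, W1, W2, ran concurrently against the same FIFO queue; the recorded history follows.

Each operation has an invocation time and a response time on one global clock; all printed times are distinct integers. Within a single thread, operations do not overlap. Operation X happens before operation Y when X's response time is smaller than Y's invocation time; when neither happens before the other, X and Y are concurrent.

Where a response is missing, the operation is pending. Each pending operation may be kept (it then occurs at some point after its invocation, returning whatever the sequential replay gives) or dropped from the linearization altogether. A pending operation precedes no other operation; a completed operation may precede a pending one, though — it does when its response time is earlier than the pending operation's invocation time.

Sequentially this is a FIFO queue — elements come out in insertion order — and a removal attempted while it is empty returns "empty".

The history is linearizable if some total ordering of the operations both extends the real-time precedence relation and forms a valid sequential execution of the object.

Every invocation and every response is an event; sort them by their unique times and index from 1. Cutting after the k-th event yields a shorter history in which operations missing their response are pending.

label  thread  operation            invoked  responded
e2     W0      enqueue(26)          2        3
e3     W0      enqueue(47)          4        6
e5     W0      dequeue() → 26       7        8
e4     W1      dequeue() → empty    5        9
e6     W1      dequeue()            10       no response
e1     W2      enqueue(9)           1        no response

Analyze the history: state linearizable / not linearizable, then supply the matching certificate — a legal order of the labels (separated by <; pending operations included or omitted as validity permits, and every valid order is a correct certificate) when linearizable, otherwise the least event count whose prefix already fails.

the violation lands at event 9, e4's response at time 9: events 1..8 linearize, events 1..9 do not
no legal order exists: 3 real-time-consistent candidates over 4 completed FIFO queue operations, all rejected
no escape via the 1 pending operation (e1): every completion choice fails
e.g. e2, e3, e4, e5 (pending dropped): illegal at step 3, since e4 dequeue() → empty cannot apply there
e.g. e2, e3, e5, e4 (pending dropped): illegal at step 4, since e4 dequeue() → empty cannot apply there

not linearizable — minimal violating prefix: 9 events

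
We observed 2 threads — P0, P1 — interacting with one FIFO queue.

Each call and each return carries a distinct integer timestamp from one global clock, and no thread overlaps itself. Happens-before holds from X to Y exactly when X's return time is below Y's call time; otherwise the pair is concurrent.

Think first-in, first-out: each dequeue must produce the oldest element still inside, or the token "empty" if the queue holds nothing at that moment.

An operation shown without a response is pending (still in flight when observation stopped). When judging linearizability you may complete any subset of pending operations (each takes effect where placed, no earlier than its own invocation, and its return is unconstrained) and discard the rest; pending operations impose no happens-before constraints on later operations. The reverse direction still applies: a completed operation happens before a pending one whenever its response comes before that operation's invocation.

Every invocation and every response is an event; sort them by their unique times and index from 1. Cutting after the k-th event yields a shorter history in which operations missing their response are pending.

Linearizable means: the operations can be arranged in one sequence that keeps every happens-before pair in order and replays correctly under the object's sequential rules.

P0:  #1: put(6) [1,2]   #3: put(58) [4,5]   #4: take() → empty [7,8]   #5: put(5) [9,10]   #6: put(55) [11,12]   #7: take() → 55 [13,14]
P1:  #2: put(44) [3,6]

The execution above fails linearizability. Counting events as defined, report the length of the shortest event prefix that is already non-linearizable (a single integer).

events 1..7 are still linearizable — one witness is #1, #2, #3:
step 1: #1 put(6) — queue <6>
step 2: #2 put(44) — queue <6,44>
step 3: #3 put(58) — queue <6,44,58>
at event 8 (#4's time-8 response) nothing linearizes any more
one such order, #1, #2, #3, #4, breaks at step 4 where #4 take() → empty is illegal
one such order, #1, #3, #2, #4, breaks at step 4 where #4 take() → empty is illegal

8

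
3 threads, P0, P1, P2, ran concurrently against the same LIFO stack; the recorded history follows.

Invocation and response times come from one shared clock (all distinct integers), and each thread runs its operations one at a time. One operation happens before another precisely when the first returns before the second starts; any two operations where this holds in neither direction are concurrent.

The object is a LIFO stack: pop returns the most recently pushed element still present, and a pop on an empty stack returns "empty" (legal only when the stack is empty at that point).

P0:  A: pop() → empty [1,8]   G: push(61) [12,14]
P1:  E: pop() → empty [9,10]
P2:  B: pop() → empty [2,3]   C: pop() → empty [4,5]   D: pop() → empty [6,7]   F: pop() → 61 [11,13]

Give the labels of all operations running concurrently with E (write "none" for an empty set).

none

concurrent with E ([9,10]): every op whose interval crosses 9..10
A [1,8]: before
B [2,3]: before
C [4,5]: before
D [6,7]: before
F [11,13]: after
G [12,14]: after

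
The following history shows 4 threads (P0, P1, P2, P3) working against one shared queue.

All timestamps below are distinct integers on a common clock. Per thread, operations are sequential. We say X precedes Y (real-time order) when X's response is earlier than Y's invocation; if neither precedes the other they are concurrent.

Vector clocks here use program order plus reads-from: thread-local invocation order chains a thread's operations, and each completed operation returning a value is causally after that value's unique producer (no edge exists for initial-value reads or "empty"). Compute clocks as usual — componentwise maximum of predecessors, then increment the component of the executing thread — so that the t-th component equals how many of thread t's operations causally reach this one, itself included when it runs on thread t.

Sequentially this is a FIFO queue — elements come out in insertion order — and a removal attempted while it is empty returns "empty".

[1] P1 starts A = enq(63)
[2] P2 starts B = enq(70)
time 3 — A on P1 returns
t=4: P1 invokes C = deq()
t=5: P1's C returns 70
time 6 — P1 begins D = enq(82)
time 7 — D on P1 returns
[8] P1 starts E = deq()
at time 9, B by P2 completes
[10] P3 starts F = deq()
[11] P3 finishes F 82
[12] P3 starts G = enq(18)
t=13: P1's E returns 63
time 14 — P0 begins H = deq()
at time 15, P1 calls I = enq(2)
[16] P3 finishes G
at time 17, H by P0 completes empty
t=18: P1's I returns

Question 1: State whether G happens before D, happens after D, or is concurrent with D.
after

G spans [12,16], D spans [6,7]
resp(D)=7 < inv(G)=12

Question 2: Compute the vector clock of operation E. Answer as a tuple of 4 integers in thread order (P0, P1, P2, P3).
(0, 4, 1, 0)

VC(B, invoked at 2): no causal predecessors; +1 on P2 → (0, 0, 1, 0)
VC(A, invoked at 1): no causal predecessors; +1 on P1 → (0, 1, 0, 0)
VC(H, invoked at 14): no causal predecessors; +1 on P0 → (1, 0, 0, 0)
from VC(A)=(0, 1, 0, 0), VC(B)=(0, 0, 1, 0), C (invoked 4) maxes components and bumps P1 → (0, 2, 1, 0)
from VC(C)=(0, 2, 1, 0), D (invoked 6) maxes components and bumps P1 → (0, 3, 1, 0)
from VC(D)=(0, 3, 1, 0), F (invoked 10) maxes components and bumps P3 → (0, 3, 1, 1)
from VC(A)=(0, 1, 0, 0), VC(D)=(0, 3, 1, 0), E (invoked 8) maxes components and bumps P1 → (0, 4, 1, 0)
from VC(F)=(0, 3, 1, 1), G (invoked 12) maxes components and bumps P3 → (0, 3, 1, 2)
from VC(E)=(0, 4, 1, 0), I (invoked 15) maxes components and bumps P1 → (0, 5, 1, 0)
target: VC(E) = (0, 4, 1, 0)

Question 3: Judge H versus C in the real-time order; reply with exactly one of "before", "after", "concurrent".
after

H spans [14,17], C spans [4,5]
resp(C)=5 < inv(H)=14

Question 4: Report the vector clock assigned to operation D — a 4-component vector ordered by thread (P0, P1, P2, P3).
(0, 3, 1, 0)

no predecessors for B (invoked 2): P2 increments from zero → (0, 0, 1, 0)
no predecessors for A (invoked 1): P1 increments from zero → (0, 1, 0, 0)
no predecessors for H (invoked 14): P0 increments from zero → (1, 0, 0, 0)
VC(C, invoked at 4): max of VC(A)=(0, 1, 0, 0), VC(B)=(0, 0, 1, 0), then +1 on thread P1 → (0, 2, 1, 0)
VC(D, invoked at 6): max of VC(C)=(0, 2, 1, 0), then +1 on thread P1 → (0, 3, 1, 0)
VC(F, invoked at 10): max of VC(D)=(0, 3, 1, 0), then +1 on thread P3 → (0, 3, 1, 1)
VC(E, invoked at 8): max of VC(A)=(0, 1, 0, 0), VC(D)=(0, 3, 1, 0), then +1 on thread P1 → (0, 4, 1, 0)
VC(G, invoked at 12): max of VC(F)=(0, 3, 1, 1), then +1 on thread P3 → (0, 3, 1, 2)
VC(I, invoked at 15): max of VC(E)=(0, 4, 1, 0), then +1 on thread P1 → (0, 5, 1, 0)
target: VC(D) = (0, 3, 1, 0)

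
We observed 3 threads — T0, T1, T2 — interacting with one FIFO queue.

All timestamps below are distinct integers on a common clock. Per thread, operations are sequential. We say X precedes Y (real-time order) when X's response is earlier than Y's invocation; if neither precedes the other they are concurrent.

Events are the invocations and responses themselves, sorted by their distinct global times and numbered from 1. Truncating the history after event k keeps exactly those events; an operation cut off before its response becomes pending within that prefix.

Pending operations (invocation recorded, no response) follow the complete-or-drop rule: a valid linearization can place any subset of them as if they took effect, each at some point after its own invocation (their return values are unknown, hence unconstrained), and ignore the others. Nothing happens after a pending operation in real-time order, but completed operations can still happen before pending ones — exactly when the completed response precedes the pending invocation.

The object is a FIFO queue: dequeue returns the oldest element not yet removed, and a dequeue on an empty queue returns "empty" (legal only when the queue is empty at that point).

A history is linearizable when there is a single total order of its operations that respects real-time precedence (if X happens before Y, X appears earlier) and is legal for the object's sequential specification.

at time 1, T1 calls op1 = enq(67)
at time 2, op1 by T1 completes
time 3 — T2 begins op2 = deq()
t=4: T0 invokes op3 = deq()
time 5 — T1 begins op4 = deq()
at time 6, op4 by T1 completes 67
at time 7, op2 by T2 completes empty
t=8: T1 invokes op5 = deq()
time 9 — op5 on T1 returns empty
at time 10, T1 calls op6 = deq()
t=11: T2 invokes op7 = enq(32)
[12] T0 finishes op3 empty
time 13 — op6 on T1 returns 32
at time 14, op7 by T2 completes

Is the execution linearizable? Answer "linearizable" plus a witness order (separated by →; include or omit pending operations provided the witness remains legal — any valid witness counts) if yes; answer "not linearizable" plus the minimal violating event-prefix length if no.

linearizable — witness: op1 → op4 → op2 → op3 → op5 → op7 → op6

after step 1 (op1 enq(67)): queue <67>
after step 2 (op4 deq() → 67): queue <>
after step 3 (op2 deq() → empty): queue <>
after step 4 (op3 deq() → empty): queue <>
after step 5 (op5 deq() → empty): queue <>
after step 6 (op7 enq(32)): queue <32>
after step 7 (op6 deq() → 32): queue <>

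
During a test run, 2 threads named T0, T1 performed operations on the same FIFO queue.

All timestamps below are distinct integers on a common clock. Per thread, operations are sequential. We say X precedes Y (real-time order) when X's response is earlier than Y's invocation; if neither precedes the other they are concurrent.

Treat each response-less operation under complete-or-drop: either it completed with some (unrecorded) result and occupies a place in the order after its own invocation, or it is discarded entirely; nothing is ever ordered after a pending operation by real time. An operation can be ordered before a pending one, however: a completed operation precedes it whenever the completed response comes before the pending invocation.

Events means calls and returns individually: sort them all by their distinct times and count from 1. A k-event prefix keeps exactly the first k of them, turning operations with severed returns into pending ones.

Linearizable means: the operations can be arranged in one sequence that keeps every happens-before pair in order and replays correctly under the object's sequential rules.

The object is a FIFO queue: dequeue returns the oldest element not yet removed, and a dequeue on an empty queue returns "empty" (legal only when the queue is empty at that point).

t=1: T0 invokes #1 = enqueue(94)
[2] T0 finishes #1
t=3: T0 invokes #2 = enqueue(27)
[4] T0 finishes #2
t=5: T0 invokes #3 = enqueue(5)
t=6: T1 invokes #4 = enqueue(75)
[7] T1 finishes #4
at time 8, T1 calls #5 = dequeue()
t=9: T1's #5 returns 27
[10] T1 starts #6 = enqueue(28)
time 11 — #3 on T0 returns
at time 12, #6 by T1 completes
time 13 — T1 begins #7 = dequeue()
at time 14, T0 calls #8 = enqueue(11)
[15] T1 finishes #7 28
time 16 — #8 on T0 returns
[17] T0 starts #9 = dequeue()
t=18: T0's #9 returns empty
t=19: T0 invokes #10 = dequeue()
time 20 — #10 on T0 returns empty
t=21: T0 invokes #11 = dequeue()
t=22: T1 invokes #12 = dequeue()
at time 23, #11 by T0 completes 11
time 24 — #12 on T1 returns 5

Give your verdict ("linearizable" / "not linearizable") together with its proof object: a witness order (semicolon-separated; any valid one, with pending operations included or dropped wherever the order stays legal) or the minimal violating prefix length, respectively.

already the first 9 events (up to #5's response at time 9) admit no linearization; the first 8 still do
the sole real-time-consistent order of 4 completed operations fails the FIFO queue replay
no escape via the 1 pending operation (#3): every completion choice fails
for example #1, #2, #4, #5 (pending dropped) fails at step 4: #5 dequeue() → 27 is not legal there

not linearizable — minimal violating prefix: 9 events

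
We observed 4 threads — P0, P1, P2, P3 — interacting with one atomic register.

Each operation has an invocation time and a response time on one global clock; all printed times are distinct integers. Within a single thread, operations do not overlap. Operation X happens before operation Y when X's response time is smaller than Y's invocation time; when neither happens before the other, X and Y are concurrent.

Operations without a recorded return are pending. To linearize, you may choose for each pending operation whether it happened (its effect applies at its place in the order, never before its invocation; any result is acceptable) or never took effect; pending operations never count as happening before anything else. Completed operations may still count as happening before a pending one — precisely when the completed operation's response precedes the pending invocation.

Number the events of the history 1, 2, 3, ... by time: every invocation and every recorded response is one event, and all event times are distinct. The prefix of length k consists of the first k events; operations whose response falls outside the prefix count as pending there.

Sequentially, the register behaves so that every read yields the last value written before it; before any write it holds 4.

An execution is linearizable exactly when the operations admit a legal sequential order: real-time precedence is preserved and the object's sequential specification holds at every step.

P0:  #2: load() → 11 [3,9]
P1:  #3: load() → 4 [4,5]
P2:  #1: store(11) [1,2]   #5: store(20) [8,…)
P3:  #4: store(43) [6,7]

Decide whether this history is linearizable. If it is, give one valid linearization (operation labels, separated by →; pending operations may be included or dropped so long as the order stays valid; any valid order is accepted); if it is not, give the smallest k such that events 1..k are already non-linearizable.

not linearizable — minimal violating prefix: 5 events

the violation lands at event 5, #3's response at time 5: events 1..4 linearize, events 1..5 do not
the completed operations (2 total) allow one real-time order; the atomic register replay rejects it
include/drop combinations of the 1 pending operation (#2) were all tried; none helps
e.g. #1, #3 (pending dropped): illegal at step 2, since #3 load() → 4 cannot apply there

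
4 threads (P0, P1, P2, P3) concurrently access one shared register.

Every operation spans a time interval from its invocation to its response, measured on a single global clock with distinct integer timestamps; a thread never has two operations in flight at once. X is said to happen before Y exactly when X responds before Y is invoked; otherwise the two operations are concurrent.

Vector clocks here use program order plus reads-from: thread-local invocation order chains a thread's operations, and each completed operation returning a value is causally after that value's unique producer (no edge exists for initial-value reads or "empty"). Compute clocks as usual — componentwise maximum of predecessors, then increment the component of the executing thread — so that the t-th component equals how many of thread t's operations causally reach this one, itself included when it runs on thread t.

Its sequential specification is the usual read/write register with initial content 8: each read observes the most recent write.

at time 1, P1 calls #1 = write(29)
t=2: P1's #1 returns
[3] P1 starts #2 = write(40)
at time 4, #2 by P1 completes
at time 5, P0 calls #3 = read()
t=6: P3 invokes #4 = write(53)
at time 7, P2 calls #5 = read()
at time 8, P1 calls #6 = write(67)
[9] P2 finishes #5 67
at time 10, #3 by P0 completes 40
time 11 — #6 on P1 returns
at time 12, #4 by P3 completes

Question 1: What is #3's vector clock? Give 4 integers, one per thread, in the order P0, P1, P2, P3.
root op #4, invoked 6: fresh clock plus P3's own tick → (0, 0, 0, 1)
root op #1, invoked 1: fresh clock plus P1's own tick → (0, 1, 0, 0)
#2 (invocation 3): componentwise max over VC(#1)=(0, 1, 0, 0), +1 at P1, giving (0, 2, 0, 0)
#6 (invocation 8): componentwise max over VC(#2)=(0, 2, 0, 0), +1 at P1, giving (0, 3, 0, 0)
#3 (invocation 5): componentwise max over VC(#2)=(0, 2, 0, 0), +1 at P0, giving (1, 2, 0, 0)
#5 (invocation 7): componentwise max over VC(#6)=(0, 3, 0, 0), +1 at P2, giving (0, 3, 1, 0)
target: VC(#3) = (1, 2, 0, 0)

(1, 2, 0, 0)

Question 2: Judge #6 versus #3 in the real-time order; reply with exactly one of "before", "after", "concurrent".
#6 spans [8,11], #3 spans [5,10]
the intervals overlap in both directions

concurrent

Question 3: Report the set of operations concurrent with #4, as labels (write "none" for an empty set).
overlap test against #4 [6,12]: concurrent iff the interval meets 6..12
#1 [1,2]: before
#2 [3,4]: before
#3 [5,10]: concurrent
#5 [7,9]: concurrent
#6 [8,11]: concurrent

#3, #5, #6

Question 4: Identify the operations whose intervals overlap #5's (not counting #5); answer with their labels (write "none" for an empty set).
#5 runs from 7 to 9; window-overlapping ops are concurrent
#1 [1,2]: before
#2 [3,4]: before
#3 [5,10]: concurrent
#4 [6,12]: concurrent
#6 [8,11]: concurrent

#3, #4, #6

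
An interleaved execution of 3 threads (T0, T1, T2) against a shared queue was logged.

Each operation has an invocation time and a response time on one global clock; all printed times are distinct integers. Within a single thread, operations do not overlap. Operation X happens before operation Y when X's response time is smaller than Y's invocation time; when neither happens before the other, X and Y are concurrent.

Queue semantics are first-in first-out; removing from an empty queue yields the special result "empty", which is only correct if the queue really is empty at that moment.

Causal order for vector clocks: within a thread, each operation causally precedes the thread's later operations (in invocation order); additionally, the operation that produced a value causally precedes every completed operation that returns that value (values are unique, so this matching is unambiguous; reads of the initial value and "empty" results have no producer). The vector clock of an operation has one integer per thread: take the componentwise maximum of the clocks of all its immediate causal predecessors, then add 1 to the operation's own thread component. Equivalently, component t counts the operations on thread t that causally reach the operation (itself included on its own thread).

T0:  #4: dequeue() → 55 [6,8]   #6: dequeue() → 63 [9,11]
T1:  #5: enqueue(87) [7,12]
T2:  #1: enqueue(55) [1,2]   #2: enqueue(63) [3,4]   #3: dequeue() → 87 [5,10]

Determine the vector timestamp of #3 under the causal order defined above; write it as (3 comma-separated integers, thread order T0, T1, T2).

VC(#1, invoked at 1): no causal predecessors; +1 on T2 → (0, 0, 1)
VC(#5, invoked at 7): no causal predecessors; +1 on T1 → (0, 1, 0)
merge at #2 (invoked 3): VC(#1)=(0, 0, 1), own-thread bump on T2 → (0, 0, 2)
merge at #4 (invoked 6): VC(#1)=(0, 0, 1), own-thread bump on T0 → (1, 0, 1)
merge at #3 (invoked 5): VC(#2)=(0, 0, 2), VC(#5)=(0, 1, 0), own-thread bump on T2 → (0, 1, 3)
merge at #6 (invoked 9): VC(#2)=(0, 0, 2), VC(#4)=(1, 0, 1), own-thread bump on T0 → (2, 0, 2)
target: VC(#3) = (0, 1, 3)

(0, 1, 3)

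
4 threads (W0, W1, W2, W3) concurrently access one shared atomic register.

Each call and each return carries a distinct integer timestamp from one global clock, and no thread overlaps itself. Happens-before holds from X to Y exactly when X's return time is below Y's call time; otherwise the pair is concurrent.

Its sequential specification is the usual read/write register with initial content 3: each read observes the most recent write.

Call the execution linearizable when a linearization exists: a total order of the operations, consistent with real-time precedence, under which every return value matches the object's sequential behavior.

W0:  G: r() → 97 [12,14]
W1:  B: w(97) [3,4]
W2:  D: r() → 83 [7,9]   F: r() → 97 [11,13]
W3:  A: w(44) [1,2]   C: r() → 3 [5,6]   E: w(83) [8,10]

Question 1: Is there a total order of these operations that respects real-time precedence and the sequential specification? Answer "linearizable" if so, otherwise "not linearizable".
not linearizable

cut after 5 events: linearizable; cut after 6 events (C responds, time 6): not linearizable
one real-time candidate order over the 3 completed operations — the atomic register replay rejects it
one such order, A, B, C, breaks at step 3 where C r() → 3 is illegal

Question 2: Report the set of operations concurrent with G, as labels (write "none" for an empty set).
Answer: F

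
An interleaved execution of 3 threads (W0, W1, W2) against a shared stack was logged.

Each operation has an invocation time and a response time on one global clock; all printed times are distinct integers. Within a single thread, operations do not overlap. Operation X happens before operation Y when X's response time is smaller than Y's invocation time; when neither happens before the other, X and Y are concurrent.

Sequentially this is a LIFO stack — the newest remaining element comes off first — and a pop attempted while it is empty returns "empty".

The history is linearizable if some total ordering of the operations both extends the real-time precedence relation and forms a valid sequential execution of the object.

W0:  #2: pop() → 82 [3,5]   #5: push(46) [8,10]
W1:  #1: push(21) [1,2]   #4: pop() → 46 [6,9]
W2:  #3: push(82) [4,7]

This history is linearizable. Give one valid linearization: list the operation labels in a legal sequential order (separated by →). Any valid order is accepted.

#1 → #3 → #2 → #5 → #4

step 1: #1 push(21) — stack <21>
step 2: #3 push(82) — stack <21,82>
step 3: #2 pop() → 82 — stack <21>
step 4: #5 push(46) — stack <21,46>
step 5: #4 pop() → 46 — stack <21>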